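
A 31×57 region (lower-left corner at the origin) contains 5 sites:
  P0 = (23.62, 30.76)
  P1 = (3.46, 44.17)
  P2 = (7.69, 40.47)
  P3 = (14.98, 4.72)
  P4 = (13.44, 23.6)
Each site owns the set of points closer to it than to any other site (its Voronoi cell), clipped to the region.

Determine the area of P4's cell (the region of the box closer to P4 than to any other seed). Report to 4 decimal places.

1. box [0,31]×[0,57]: [(0, 0) (31, 0) (31, 57) (0, 57)]
2. ⊥bis P4·P0 via (18.53,27.18): [(0, 53.5257) (0, 0) (31, 0) (31, 9.4503)]  |A|=976.1285
3. ⊥bis P4·P1 via (8.45,33.885): [(12.4494, 35.8254) (0, 29.7853) (0, 0) (31, 0) (31, 9.4503)]  |A|=828.3519
4. ⊥bis P4·P2 via (10.565,32.035): [(14.2354, 33.286) (0, 28.434) (0, 0) (31, 0) (31, 9.4503)]  |A|=797.5333
5. ⊥bis P4·P3 via (14.21,14.16): [(26.9562, 15.1997) (14.2354, 33.286) (0, 28.434) (0, 13.0009)]  |A|=367.6029
6. canonical 4-gon: [(26.9562, 15.1997) (14.2354, 33.286) (0, 28.434) (0, 13.0009)]
7. shoelace: 367.6029

Area of P4's cell: 367.6029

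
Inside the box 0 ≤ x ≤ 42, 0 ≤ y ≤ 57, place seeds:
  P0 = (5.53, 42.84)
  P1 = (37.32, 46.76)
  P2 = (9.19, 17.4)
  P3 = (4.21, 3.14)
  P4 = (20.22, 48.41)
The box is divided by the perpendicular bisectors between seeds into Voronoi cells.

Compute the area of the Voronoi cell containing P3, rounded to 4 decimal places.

1. box [0,42]×[0,57]: [(0, 0) (42, 0) (42, 57) (0, 57)]
2. ⊥bis P3·P0 via (4.87,22.99): [(0, 23.1519) (0, 0) (42, 0) (42, 21.7555)]  |A|=943.0549
3. ⊥bis P3·P1 via (20.765,24.95): [(24.1936, 22.3475) (0, 23.1519) (0, 0) (42, 0) (42, 8.8315)]  |A|=827.99
4. ⊥bis P3·P2 via (6.7,10.27): [(0, 12.6098) (0, 0) (36.1077, 0)]  |A|=227.6558
5. ⊥bis P3·P4 via (12.215,25.775): [(0, 12.6098) (0, 0) (36.1077, 0)]  |A|=227.6558
6. canonical 3-gon: [(0, 12.6098) (0, 0) (36.1077, 0)]
7. shoelace: 227.6558

Area of P3's cell: 227.6558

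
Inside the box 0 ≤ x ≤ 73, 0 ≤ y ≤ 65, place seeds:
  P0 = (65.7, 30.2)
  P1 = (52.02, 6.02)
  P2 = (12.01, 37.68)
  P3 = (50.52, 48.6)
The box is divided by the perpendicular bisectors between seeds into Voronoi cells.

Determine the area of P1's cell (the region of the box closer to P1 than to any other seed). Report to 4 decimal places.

1. box [0,73]×[0,65]: [(0, 0) (73, 0) (73, 65) (0, 65)]
2. ⊥bis P1·P0 via (58.86,18.11): [(0, 51.4104) (0, 0) (73, 0) (73, 10.1102)]  |A|=2245.5035
3. ⊥bis P1·P2 via (32.015,21.85): [(38.2723, 29.7576) (14.725, 0) (73, 0) (73, 10.1102)]  |A|=1042.6139
4. ⊥bis P1·P3 via (51.27,27.31): [(43.1069, 27.0224) (35.9073, 26.7688) (14.725, 0) (73, 0) (73, 10.1102)]  |A|=1032.1546
5. canonical 5-gon: [(43.1069, 27.0224) (35.9073, 26.7688) (14.725, 0) (73, 0) (73, 10.1102)]
6. shoelace: 1032.1546

Area of P1's cell: 1032.1546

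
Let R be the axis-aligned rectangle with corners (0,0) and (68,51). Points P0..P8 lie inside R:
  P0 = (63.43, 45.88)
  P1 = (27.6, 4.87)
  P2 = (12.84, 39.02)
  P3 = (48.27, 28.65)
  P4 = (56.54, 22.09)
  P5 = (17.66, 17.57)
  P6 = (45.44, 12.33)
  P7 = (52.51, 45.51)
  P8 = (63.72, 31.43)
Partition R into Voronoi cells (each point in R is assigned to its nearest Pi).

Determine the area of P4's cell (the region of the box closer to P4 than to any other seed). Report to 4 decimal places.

1. box [0,68]×[0,51]: [(0, 0) (68, 0) (68, 51) (0, 51)]
2. ⊥bis P4·P0 via (59.985,33.985): [(0, 0) (68, 0) (68, 31.6637) (1.2351, 51) (0, 51)]  |A|=2822.5074
3. ⊥bis P4·P1 via (42.07,13.48): [(50.0909, 0) (68, 0) (68, 31.6637) (23.5986, 44.5231)]  |A|=1101.6411
4. ⊥bis P4·P2 via (34.69,30.555): [(33.5937, 27.7253) (50.0909, 0) (68, 0) (68, 31.6637) (38.4366, 40.2258)]  |A|=998.4938
5. ⊥bis P4·P3 via (52.405,25.37): [(42.4573, 12.8292) (50.0909, 0) (68, 0) (68, 31.6637) (59.3781, 34.1608)]  |A|=632.354
6. ⊥bis P4·P5 via (37.1,19.83): [(42.4573, 12.8292) (50.0909, 0) (68, 0) (68, 31.6637) (59.3781, 34.1608)]  |A|=632.354
7. ⊥bis P4·P6 via (50.99,17.21): [(48.331, 20.234) (66.1224, 0) (68, 0) (68, 31.6637) (59.3781, 34.1608)]  |A|=404.2224
8. ⊥bis P4·P7 via (54.525,33.8): [(48.331, 20.234) (66.1224, 0) (68, 0) (68, 31.6637) (59.3781, 34.1608)]  |A|=404.2224
9. ⊥bis P4·P8 via (60.13,26.76): [(56.0161, 29.9225) (48.331, 20.234) (66.1224, 0) (68, 0) (68, 20.71)]  |A|=316.1202
10. canonical 5-gon: [(56.0161, 29.9225) (48.331, 20.234) (66.1224, 0) (68, 0) (68, 20.71)]
11. shoelace: 316.1202

Area of P4's cell: 316.1202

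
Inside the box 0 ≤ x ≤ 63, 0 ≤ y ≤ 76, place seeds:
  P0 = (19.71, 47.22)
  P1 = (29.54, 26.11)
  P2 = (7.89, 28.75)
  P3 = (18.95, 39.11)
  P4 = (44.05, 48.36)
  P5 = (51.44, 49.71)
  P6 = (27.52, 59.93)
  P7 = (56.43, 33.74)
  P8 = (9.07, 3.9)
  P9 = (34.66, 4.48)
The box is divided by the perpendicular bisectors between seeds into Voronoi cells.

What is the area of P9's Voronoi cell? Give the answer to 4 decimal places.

Area of P9's cell: 591.8511

1. box [0,63]×[0,76]: [(0, 0) (63, 0) (63, 76) (0, 76)]
2. ⊥bis P9·P0 via (27.185,25.85): [(0, 16.341) (0, 0) (63, 0) (63, 38.3777)]  |A|=1723.6385
3. ⊥bis P9·P1 via (32.1,15.295): [(0, 7.6967) (0, 0) (63, 0) (63, 22.6093)]  |A|=954.6374
4. ⊥bis P9·P2 via (21.275,16.615): [(16.7934, 11.6718) (6.2116, 0) (63, 0) (63, 22.6093)]  |A|=853.7601
5. ⊥bis P9·P3 via (26.805,21.795): [(16.7934, 11.6718) (6.2116, 0) (63, 0) (63, 22.6093)]  |A|=853.7601
6. ⊥bis P9·P4 via (39.355,26.42): [(60.2284, 21.9532) (16.7934, 11.6718) (6.2116, 0) (63, 0) (63, 21.3601)]  |A|=852.0291
7. ⊥bis P9·P5 via (43.05,27.095): [(58.2023, 21.4736) (16.7934, 11.6718) (6.2116, 0) (63, 0) (63, 19.6937)]  |A|=846.766
8. ⊥bis P9·P6 via (31.09,32.205): [(58.2023, 21.4736) (16.7934, 11.6718) (6.2116, 0) (63, 0) (63, 19.6937)]  |A|=846.766
9. ⊥bis P9·P7 via (45.545,19.11): [(46.1899, 18.6302) (16.7934, 11.6718) (6.2116, 0) (63, 0) (63, 6.1231)]  |A|=715.1931
10. ⊥bis P9·P8 via (21.865,4.19): [(46.1899, 18.6302) (21.6693, 12.826) (21.96, 0) (63, 0) (63, 6.1231)]  |A|=591.8511
11. canonical 5-gon: [(46.1899, 18.6302) (21.6693, 12.826) (21.96, 0) (63, 0) (63, 6.1231)]
12. shoelace: 591.8511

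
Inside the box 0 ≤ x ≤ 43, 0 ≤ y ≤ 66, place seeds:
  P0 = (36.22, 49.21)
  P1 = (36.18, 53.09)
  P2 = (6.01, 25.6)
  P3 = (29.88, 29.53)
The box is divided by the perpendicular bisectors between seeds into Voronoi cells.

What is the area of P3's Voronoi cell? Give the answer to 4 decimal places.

Area of P3's cell: 968.8307

1. box [0,43]×[0,66]: [(0, 0) (43, 0) (43, 66) (0, 66)]
2. ⊥bis P3·P0 via (33.05,39.37): [(0, 50.0172) (0, 0) (43, 0) (43, 36.1646)]  |A|=1852.908
3. ⊥bis P3·P1 via (33.03,41.31): [(0, 50.0172) (0, 0) (43, 0) (43, 36.1646)]  |A|=1852.908
4. ⊥bis P3·P2 via (17.945,27.565): [(15.0465, 45.1699) (22.4834, 0) (43, 0) (43, 36.1646)]  |A|=968.8307
5. canonical 4-gon: [(15.0465, 45.1699) (22.4834, 0) (43, 0) (43, 36.1646)]
6. shoelace: 968.8307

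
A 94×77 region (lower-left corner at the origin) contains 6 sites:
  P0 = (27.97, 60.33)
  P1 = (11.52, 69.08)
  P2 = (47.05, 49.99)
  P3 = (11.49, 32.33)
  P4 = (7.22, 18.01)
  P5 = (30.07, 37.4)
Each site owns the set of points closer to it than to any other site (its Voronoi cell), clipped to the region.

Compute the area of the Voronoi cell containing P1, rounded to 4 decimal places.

1. box [0,94]×[0,77]: [(0, 0) (94, 0) (94, 77) (0, 77)]
2. ⊥bis P1·P0 via (19.745,64.705): [(0, 27.5844) (26.2849, 77) (0, 77)]  |A|=649.4419
3. ⊥bis P1·P2 via (29.285,59.535): [(0, 27.5844) (26.2849, 77) (0, 77)]  |A|=649.4419
4. ⊥bis P1·P3 via (11.505,50.705): [(0, 50.7144) (12.2978, 50.7044) (26.2849, 77) (0, 77)]  |A|=507.2173
5. ⊥bis P1·P4 via (9.37,43.545): [(0, 50.7144) (12.2978, 50.7044) (26.2849, 77) (0, 77)]  |A|=507.2173
6. ⊥bis P1·P5 via (20.795,53.24): [(0, 50.7144) (12.2978, 50.7044) (26.2849, 77) (0, 77)]  |A|=507.2173
7. canonical 4-gon: [(0, 50.7144) (12.2978, 50.7044) (26.2849, 77) (0, 77)]
8. shoelace: 507.2173

Area of P1's cell: 507.2173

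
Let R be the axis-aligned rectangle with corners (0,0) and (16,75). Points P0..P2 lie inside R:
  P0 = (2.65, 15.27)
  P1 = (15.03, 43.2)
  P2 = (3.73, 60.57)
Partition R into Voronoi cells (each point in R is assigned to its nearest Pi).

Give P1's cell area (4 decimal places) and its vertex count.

1. box [0,16]×[0,75]: [(0, 0) (16, 0) (16, 75) (0, 75)]
2. ⊥bis P1·P0 via (8.84,29.235): [(0, 33.1533) (16, 26.0613) (16, 75) (0, 75)]  |A|=726.2827
3. ⊥bis P1·P2 via (9.38,51.885): [(0, 45.7829) (0, 33.1533) (16, 26.0613) (16, 56.1916)]  |A|=342.0786
4. canonical 4-gon: [(0, 45.7829) (0, 33.1533) (16, 26.0613) (16, 56.1916)]
5. shoelace: 342.0786

Area of P1's cell: 342.0786 (4 vertices)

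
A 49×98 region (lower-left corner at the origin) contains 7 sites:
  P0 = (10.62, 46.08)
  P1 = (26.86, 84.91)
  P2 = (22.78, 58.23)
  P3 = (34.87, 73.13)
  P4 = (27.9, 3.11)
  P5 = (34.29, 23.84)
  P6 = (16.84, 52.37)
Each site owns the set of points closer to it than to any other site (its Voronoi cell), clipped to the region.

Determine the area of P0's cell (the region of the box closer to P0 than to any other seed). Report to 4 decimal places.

Area of P0's cell: 626.6494

1. box [0,49]×[0,98]: [(0, 0) (49, 0) (49, 98) (0, 98)]
2. ⊥bis P0·P1 via (18.74,65.495): [(0, 73.3327) (0, 0) (49, 0) (49, 52.8393)]  |A|=3091.2128
3. ⊥bis P0·P2 via (16.7,52.155): [(0, 68.8687) (0, 0) (49, 0) (49, 19.8284)]  |A|=2173.0804
4. ⊥bis P0·P3 via (22.745,59.605): [(0, 68.8687) (0, 0) (49, 0) (49, 19.8284)]  |A|=2173.0804
5. ⊥bis P0·P4 via (19.26,24.595): [(37.0779, 31.7603) (0, 68.8687) (0, 16.8498)]  |A|=964.3776
6. ⊥bis P0·P5 via (22.455,34.96): [(8.742, 20.3653) (27.9923, 40.8534) (0, 68.8687) (0, 16.8498)]  |A|=783.7824
7. ⊥bis P0·P6 via (13.73,49.225): [(8.742, 20.3653) (25.2006, 37.8821) (0, 62.8022) (0, 16.8498)]  |A|=626.6494
8. canonical 4-gon: [(8.742, 20.3653) (25.2006, 37.8821) (0, 62.8022) (0, 16.8498)]
9. shoelace: 626.6494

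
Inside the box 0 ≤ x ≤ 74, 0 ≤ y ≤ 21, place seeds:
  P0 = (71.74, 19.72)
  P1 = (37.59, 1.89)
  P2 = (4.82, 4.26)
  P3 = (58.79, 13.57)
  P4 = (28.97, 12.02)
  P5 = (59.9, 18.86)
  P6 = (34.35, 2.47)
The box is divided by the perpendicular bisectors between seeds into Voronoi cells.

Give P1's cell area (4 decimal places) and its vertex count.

Area of P1's cell: 161.4989 (4 vertices)

1. box [0,74]×[0,21]: [(0, 0) (74, 0) (74, 21) (0, 21)]
2. ⊥bis P1·P0 via (54.665,10.805): [(0, 0) (60.3064, 0) (49.3421, 21) (0, 21)]  |A|=1151.3091
3. ⊥bis P1·P2 via (21.205,3.075): [(20.9826, 0) (60.3064, 0) (49.3421, 21) (22.5014, 21)]  |A|=694.7273
4. ⊥bis P1·P3 via (48.19,7.73): [(20.9826, 0) (52.4488, 0) (40.879, 21) (22.5014, 21)]  |A|=523.3598
5. ⊥bis P1·P4 via (33.28,6.955): [(25.1067, 0) (52.4488, 0) (43.7217, 15.8402)]  |A|=216.553
6. ⊥bis P1·P5 via (48.745,10.375): [(25.1067, 0) (52.4488, 0) (43.7217, 15.8402)]  |A|=216.553
7. ⊥bis P1·P6 via (35.97,2.18): [(37.4618, 10.5134) (35.5798, 0) (52.4488, 0) (43.7217, 15.8402)]  |A|=161.4989
8. canonical 4-gon: [(37.4618, 10.5134) (35.5798, 0) (52.4488, 0) (43.7217, 15.8402)]
9. shoelace: 161.4989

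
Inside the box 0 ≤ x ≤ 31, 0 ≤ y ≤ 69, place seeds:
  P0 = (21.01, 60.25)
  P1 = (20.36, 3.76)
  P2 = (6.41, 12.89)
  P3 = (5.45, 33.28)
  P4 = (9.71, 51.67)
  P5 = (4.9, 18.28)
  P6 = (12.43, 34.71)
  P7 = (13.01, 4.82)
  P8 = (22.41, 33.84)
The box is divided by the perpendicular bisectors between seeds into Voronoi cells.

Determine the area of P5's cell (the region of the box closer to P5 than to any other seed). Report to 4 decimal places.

1. box [0,31]×[0,69]: [(0, 0) (31, 0) (31, 69) (0, 69)]
2. ⊥bis P5·P0 via (12.955,39.265): [(0, 44.2377) (0, 0) (31, 0) (31, 32.3385)]  |A|=1186.9315
3. ⊥bis P5·P1 via (12.63,11.02): [(0, 44.2377) (0, 0) (2.28, 0) (31, 30.5792) (31, 32.3385)]  |A|=747.8142
4. ⊥bis P5·P2 via (5.655,15.585): [(0, 44.2377) (0, 14.0008) (20.9388, 19.8667) (31, 30.5792) (31, 32.3385)]  |A|=578.5858
5. ⊥bis P5·P3 via (5.175,25.78): [(0, 25.9698) (0, 14.0008) (20.9388, 19.8667) (25.7829, 25.0244)]  |A|=194.0874
6. ⊥bis P5·P4 via (7.305,34.975): [(0, 25.9698) (0, 14.0008) (20.9388, 19.8667) (25.7829, 25.0244)]  |A|=194.0874
7. ⊥bis P5·P6 via (8.665,26.495): [(10.6643, 25.5787) (0, 25.9698) (0, 14.0008) (20.9388, 19.8667) (21.5974, 20.568)]  |A|=159.2399
8. ⊥bis P5·P7 via (8.955,11.55): [(10.6643, 25.5787) (0, 25.9698) (0, 14.0008) (20.9388, 19.8667) (21.5974, 20.568)]  |A|=159.2399
9. ⊥bis P5·P8 via (13.655,26.06): [(16.4315, 22.9356) (10.6643, 25.5787) (0, 25.9698) (0, 14.0008) (19.5134, 19.4674)]  |A|=153.5619
10. canonical 5-gon: [(16.4315, 22.9356) (10.6643, 25.5787) (0, 25.9698) (0, 14.0008) (19.5134, 19.4674)]
11. shoelace: 153.5619

Area of P5's cell: 153.5619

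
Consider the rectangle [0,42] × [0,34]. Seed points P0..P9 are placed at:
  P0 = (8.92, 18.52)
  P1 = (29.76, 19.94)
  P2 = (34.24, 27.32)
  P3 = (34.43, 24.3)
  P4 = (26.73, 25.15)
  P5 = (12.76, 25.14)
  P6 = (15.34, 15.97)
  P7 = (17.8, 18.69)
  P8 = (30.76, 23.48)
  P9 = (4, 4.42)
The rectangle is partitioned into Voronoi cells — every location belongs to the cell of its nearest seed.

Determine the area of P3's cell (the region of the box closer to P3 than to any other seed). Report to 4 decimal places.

Area of P3's cell: 88.4463

1. box [0,42]×[0,34]: [(0, 0) (42, 0) (42, 34) (0, 34)]
2. ⊥bis P3·P0 via (21.675,21.41): [(26.526, 0) (42, 0) (42, 34) (18.8224, 34)]  |A|=657.0769
3. ⊥bis P3·P1 via (32.095,22.12): [(42, 11.5107) (42, 34) (21.0036, 34)]  |A|=236.0966
4. ⊥bis P3·P2 via (34.335,25.81): [(28.9653, 25.4722) (42, 11.5107) (42, 26.2922)]  |A|=96.3358
5. ⊥bis P3·P4 via (30.58,24.725): [(30.6743, 25.5797) (30.483, 23.8466) (42, 11.5107) (42, 26.2922)]  |A|=94.8651
6. ⊥bis P3·P5 via (23.595,24.72): [(30.6743, 25.5797) (30.483, 23.8466) (42, 11.5107) (42, 26.2922)]  |A|=94.8651
7. ⊥bis P3·P6 via (24.885,20.135): [(30.6743, 25.5797) (30.483, 23.8466) (42, 11.5107) (42, 26.2922)]  |A|=94.8651
8. ⊥bis P3·P7 via (26.115,21.495): [(30.6743, 25.5797) (30.483, 23.8466) (42, 11.5107) (42, 26.2922)]  |A|=94.8651
9. ⊥bis P3·P8 via (32.595,23.89): [(32.1961, 25.6754) (33.2722, 20.8591) (42, 11.5107) (42, 26.2922)]  |A|=88.4463
10. ⊥bis P3·P9 via (19.215,14.36): [(32.1961, 25.6754) (33.2722, 20.8591) (42, 11.5107) (42, 26.2922)]  |A|=88.4463
11. canonical 4-gon: [(32.1961, 25.6754) (33.2722, 20.8591) (42, 11.5107) (42, 26.2922)]
12. shoelace: 88.4463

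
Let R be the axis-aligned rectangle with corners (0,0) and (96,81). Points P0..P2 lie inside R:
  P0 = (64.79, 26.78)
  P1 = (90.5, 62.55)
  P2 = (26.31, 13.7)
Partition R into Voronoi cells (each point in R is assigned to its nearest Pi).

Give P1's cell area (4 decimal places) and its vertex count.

1. box [0,96]×[0,81]: [(0, 0) (96, 0) (96, 81) (0, 81)]
2. ⊥bis P1·P0 via (77.645,44.665): [(96, 31.4722) (96, 81) (27.0926, 81)]  |A|=1706.4173
3. ⊥bis P1·P2 via (58.405,38.125): [(96, 31.4722) (96, 81) (27.0926, 81)]  |A|=1706.4173
4. canonical 3-gon: [(96, 31.4722) (96, 81) (27.0926, 81)]
5. shoelace: 1706.4173

Area of P1's cell: 1706.4173 (3 vertices)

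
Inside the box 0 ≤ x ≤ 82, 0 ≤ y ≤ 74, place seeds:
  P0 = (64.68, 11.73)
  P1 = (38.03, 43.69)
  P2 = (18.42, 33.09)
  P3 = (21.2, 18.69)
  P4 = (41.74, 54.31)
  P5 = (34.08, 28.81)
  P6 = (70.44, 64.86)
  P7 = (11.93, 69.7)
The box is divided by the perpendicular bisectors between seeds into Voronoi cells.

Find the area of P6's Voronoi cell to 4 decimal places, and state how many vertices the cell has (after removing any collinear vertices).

Area of P6's cell: 889.8129 (5 vertices)

1. box [0,82]×[0,74]: [(0, 0) (82, 0) (82, 74) (0, 74)]
2. ⊥bis P6·P0 via (67.56,38.295): [(0, 45.6194) (82, 36.7295) (82, 74) (0, 74)]  |A|=2691.6944
3. ⊥bis P6·P1 via (54.235,54.275): [(64.453, 38.6318) (82, 36.7295) (82, 74) (41.3508, 74)]  |A|=1045.8369
4. ⊥bis P6·P2 via (44.43,48.975): [(64.453, 38.6318) (82, 36.7295) (82, 74) (41.3508, 74)]  |A|=1045.8369
5. ⊥bis P6·P3 via (45.82,41.775): [(64.453, 38.6318) (82, 36.7295) (82, 74) (41.3508, 74)]  |A|=1045.8369
6. ⊥bis P6·P4 via (56.09,59.585): [(62.9419, 40.9453) (64.453, 38.6318) (82, 36.7295) (82, 74) (50.7911, 74)]  |A|=889.8129
7. ⊥bis P6·P5 via (52.26,46.835): [(62.9419, 40.9453) (64.453, 38.6318) (82, 36.7295) (82, 74) (50.7911, 74)]  |A|=889.8129
8. ⊥bis P6·P7 via (41.185,67.28): [(62.9419, 40.9453) (64.453, 38.6318) (82, 36.7295) (82, 74) (50.7911, 74)]  |A|=889.8129
9. canonical 5-gon: [(62.9419, 40.9453) (64.453, 38.6318) (82, 36.7295) (82, 74) (50.7911, 74)]
10. shoelace: 889.8129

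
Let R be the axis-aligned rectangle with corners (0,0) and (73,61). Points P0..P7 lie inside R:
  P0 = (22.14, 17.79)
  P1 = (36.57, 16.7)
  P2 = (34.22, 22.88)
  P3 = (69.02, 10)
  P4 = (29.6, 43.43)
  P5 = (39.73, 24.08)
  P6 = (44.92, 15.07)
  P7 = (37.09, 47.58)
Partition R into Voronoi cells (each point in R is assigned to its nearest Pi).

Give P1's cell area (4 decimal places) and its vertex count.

1. box [0,73]×[0,61]: [(0, 0) (73, 0) (73, 61) (0, 61)]
2. ⊥bis P1·P0 via (29.355,17.245): [(28.0524, 0) (73, 0) (73, 61) (32.6601, 61)]  |A|=2601.2691
3. ⊥bis P1·P2 via (35.395,19.79): [(29.3743, 17.5006) (28.0524, 0) (73, 0) (73, 34.0896)]  |A|=1136.8968
4. ⊥bis P1·P3 via (52.795,13.35): [(55.7205, 27.5189) (29.3743, 17.5006) (28.0524, 0) (50.0386, 0)]  |A|=526.4339
5. ⊥bis P1·P4 via (33.085,30.065): [(55.7205, 27.5189) (29.3743, 17.5006) (28.0524, 0) (50.0386, 0)]  |A|=526.4339
6. ⊥bis P1·P5 via (38.15,20.39): [(52.9409, 14.0568) (37.5963, 20.6271) (29.3743, 17.5006) (28.0524, 0) (50.0386, 0)]  |A|=414.0167
7. ⊥bis P1·P6 via (40.745,15.885): [(41.3564, 19.0171) (37.5963, 20.6271) (29.3743, 17.5006) (28.0524, 0) (37.6441, 0)]  |A|=207.5445
8. ⊥bis P1·P7 via (36.83,32.14): [(41.3564, 19.0171) (37.5963, 20.6271) (29.3743, 17.5006) (28.0524, 0) (37.6441, 0)]  |A|=207.5445
9. canonical 5-gon: [(41.3564, 19.0171) (37.5963, 20.6271) (29.3743, 17.5006) (28.0524, 0) (37.6441, 0)]
10. shoelace: 207.5445

Area of P1's cell: 207.5445 (5 vertices)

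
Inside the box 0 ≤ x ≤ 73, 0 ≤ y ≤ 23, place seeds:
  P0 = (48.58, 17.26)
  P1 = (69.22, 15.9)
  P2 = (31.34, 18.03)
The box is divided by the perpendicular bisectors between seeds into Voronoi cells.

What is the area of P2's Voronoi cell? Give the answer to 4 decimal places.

1. box [0,73]×[0,23]: [(0, 0) (73, 0) (73, 23) (0, 23)]
2. ⊥bis P2·P0 via (39.96,17.645): [(0, 0) (39.1719, 0) (40.1992, 23) (0, 23)]  |A|=912.7675
3. ⊥bis P2·P1 via (50.28,16.965): [(0, 0) (39.1719, 0) (40.1992, 23) (0, 23)]  |A|=912.7675
4. canonical 4-gon: [(0, 0) (39.1719, 0) (40.1992, 23) (0, 23)]
5. shoelace: 912.7675

Area of P2's cell: 912.7675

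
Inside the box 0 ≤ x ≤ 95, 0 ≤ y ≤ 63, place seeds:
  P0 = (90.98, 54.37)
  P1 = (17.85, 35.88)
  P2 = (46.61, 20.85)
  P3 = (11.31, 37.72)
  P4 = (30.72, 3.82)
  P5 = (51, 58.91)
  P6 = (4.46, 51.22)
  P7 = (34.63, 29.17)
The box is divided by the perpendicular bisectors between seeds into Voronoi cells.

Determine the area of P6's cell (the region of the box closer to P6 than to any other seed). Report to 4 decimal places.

Area of P6's cell: 408.5697

1. box [0,95]×[0,63]: [(0, 0) (95, 0) (95, 63) (0, 63)]
2. ⊥bis P6·P0 via (47.72,52.795): [(0, 0) (49.6421, 0) (47.3485, 63) (0, 63)]  |A|=3055.2041
3. ⊥bis P6·P1 via (11.155,43.55): [(0, 33.813) (33.4375, 63) (0, 63)]  |A|=487.9704
4. ⊥bis P6·P2 via (25.535,36.035): [(0, 33.813) (33.4375, 63) (0, 63)]  |A|=487.9704
5. ⊥bis P6·P3 via (7.885,44.47): [(0, 40.4691) (18.2122, 49.7101) (33.4375, 63) (0, 63)]  |A|=427.3594
6. ⊥bis P6·P4 via (17.59,27.52): [(0, 40.4691) (18.2122, 49.7101) (33.4375, 63) (0, 63)]  |A|=427.3594
7. ⊥bis P6·P5 via (27.73,55.065): [(0, 40.4691) (18.2122, 49.7101) (27.3036, 57.6458) (26.4189, 63) (0, 63)]  |A|=408.5697
8. ⊥bis P6·P7 via (19.545,40.195): [(0, 40.4691) (18.2122, 49.7101) (27.3036, 57.6458) (26.4189, 63) (0, 63)]  |A|=408.5697
9. canonical 5-gon: [(0, 40.4691) (18.2122, 49.7101) (27.3036, 57.6458) (26.4189, 63) (0, 63)]
10. shoelace: 408.5697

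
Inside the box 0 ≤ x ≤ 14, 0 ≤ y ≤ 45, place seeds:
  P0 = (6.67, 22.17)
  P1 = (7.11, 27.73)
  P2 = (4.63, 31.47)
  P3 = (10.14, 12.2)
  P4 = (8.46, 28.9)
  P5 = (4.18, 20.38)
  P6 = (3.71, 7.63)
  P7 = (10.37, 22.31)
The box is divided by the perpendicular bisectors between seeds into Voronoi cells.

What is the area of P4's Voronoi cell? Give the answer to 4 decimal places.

Area of P4's cell: 65.1763

1. box [0,14]×[0,45]: [(0, 0) (14, 0) (14, 45) (0, 45)]
2. ⊥bis P4·P0 via (7.565,25.535): [(0, 27.5471) (14, 23.8235) (14, 45) (0, 45)]  |A|=270.4062
3. ⊥bis P4·P1 via (7.785,28.315): [(0, 37.2977) (10.982, 24.6262) (14, 23.8235) (14, 45) (0, 45)]  |A|=216.8657
4. ⊥bis P4·P2 via (6.545,30.185): [(6.3789, 29.9374) (10.982, 24.6262) (14, 23.8235) (14, 41.295)]  |A|=72.7435
5. ⊥bis P4·P3 via (9.3,20.55): [(6.3789, 29.9374) (10.982, 24.6262) (14, 23.8235) (14, 41.295)]  |A|=72.7435
6. ⊥bis P4·P5 via (6.32,24.64): [(6.3789, 29.9374) (10.982, 24.6262) (14, 23.8235) (14, 41.295)]  |A|=72.7435
7. ⊥bis P4·P6 via (6.085,18.265): [(6.3789, 29.9374) (10.982, 24.6262) (14, 23.8235) (14, 41.295)]  |A|=72.7435
8. ⊥bis P4·P7 via (9.415,25.605): [(6.3789, 29.9374) (9.9894, 25.7715) (14, 26.9339) (14, 41.295)]  |A|=65.1763
9. canonical 4-gon: [(6.3789, 29.9374) (9.9894, 25.7715) (14, 26.9339) (14, 41.295)]
10. shoelace: 65.1763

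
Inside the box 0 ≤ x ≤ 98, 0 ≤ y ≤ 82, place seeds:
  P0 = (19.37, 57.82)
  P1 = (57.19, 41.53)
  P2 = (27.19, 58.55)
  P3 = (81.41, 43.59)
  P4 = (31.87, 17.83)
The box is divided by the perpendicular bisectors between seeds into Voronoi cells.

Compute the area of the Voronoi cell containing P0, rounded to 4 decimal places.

1. box [0,98]×[0,82]: [(0, 0) (98, 0) (98, 82) (0, 82)]
2. ⊥bis P0·P1 via (38.28,49.675): [(0, 0) (16.8838, 0) (52.2032, 82) (0, 82)]  |A|=2832.5641
3. ⊥bis P0·P2 via (23.28,58.185): [(0, 0) (16.8838, 0) (26.6048, 22.569) (21.0569, 82) (0, 82)]  |A|=1907.0356
4. ⊥bis P0·P3 via (50.39,50.705): [(0, 0) (16.8838, 0) (26.6048, 22.569) (21.0569, 82) (0, 82)]  |A|=1907.0356
5. ⊥bis P0·P4 via (25.62,37.825): [(0, 29.8167) (25.1931, 37.6916) (21.0569, 82) (0, 82)]  |A|=1123.8266
6. canonical 4-gon: [(0, 29.8167) (25.1931, 37.6916) (21.0569, 82) (0, 82)]
7. shoelace: 1123.8266

Area of P0's cell: 1123.8266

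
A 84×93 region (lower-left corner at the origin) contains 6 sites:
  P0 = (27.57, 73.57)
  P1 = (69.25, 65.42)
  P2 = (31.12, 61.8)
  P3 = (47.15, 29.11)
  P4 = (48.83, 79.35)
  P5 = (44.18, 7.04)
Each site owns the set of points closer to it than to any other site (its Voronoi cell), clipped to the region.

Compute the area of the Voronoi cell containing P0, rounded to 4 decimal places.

Area of P0's cell: 1052.5655

1. box [0,84]×[0,93]: [(0, 0) (84, 0) (84, 93) (0, 93)]
2. ⊥bis P0·P1 via (48.41,69.495): [(0, 0) (34.8211, 0) (53.0061, 93) (0, 93)]  |A|=4083.9664
3. ⊥bis P0·P2 via (29.345,67.685): [(0, 58.8341) (49.2288, 73.6822) (53.0061, 93) (0, 93)]  |A|=1352.9517
4. ⊥bis P0·P3 via (37.36,51.34): [(0, 58.8341) (49.2288, 73.6822) (53.0061, 93) (0, 93)]  |A|=1352.9517
5. ⊥bis P0·P4 via (38.2,76.46): [(0, 58.8341) (39.7338, 70.8184) (33.7032, 93) (0, 93)]  |A|=1052.5655
6. ⊥bis P0·P5 via (35.875,40.305): [(0, 58.8341) (39.7338, 70.8184) (33.7032, 93) (0, 93)]  |A|=1052.5655
7. canonical 4-gon: [(0, 58.8341) (39.7338, 70.8184) (33.7032, 93) (0, 93)]
8. shoelace: 1052.5655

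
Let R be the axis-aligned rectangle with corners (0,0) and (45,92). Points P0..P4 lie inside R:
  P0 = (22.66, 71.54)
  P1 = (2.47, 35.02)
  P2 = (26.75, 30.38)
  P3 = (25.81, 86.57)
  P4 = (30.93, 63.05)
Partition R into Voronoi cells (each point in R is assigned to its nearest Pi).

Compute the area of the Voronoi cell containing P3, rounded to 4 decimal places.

1. box [0,45]×[0,92]: [(0, 0) (45, 0) (45, 92) (0, 92)]
2. ⊥bis P3·P0 via (24.235,79.055): [(0, 84.1342) (45, 74.7031) (45, 92) (0, 92)]  |A|=566.162
3. ⊥bis P3·P1 via (14.14,60.795): [(0, 84.1342) (45, 74.7031) (45, 92) (0, 92)]  |A|=566.162
4. ⊥bis P3·P2 via (26.28,58.475): [(0, 84.1342) (45, 74.7031) (45, 92) (0, 92)]  |A|=566.162
5. ⊥bis P3·P4 via (28.37,74.81): [(0, 84.1342) (36.2769, 76.5312) (45, 78.4301) (45, 92) (0, 92)]  |A|=549.9062
6. canonical 5-gon: [(0, 84.1342) (36.2769, 76.5312) (45, 78.4301) (45, 92) (0, 92)]
7. shoelace: 549.9062

Area of P3's cell: 549.9062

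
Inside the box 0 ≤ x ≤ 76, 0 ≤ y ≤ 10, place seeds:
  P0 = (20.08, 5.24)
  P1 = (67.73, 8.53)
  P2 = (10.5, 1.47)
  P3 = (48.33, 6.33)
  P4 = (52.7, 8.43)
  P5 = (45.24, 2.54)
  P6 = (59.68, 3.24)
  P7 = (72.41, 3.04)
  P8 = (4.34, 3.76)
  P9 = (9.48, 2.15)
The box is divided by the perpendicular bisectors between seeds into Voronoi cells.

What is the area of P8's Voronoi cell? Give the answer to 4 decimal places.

Area of P8's cell: 75.5055

1. box [0,76]×[0,10]: [(0, 0) (76, 0) (76, 10) (0, 10)]
2. ⊥bis P8·P0 via (12.21,4.5): [(0, 0) (12.6331, 0) (11.6928, 10) (0, 10)]  |A|=121.6299
3. ⊥bis P8·P1 via (36.035,6.145): [(0, 0) (12.6331, 0) (11.6928, 10) (0, 10)]  |A|=121.6299
4. ⊥bis P8·P2 via (7.42,2.615): [(0, 0) (6.4479, 0) (10.1654, 10) (0, 10)]  |A|=83.0663
5. ⊥bis P8·P3 via (26.335,5.045): [(0, 0) (6.4479, 0) (10.1654, 10) (0, 10)]  |A|=83.0663
6. ⊥bis P8·P4 via (28.52,6.095): [(0, 0) (6.4479, 0) (10.1654, 10) (0, 10)]  |A|=83.0663
7. ⊥bis P8·P5 via (24.79,3.15): [(0, 0) (6.4479, 0) (10.1654, 10) (0, 10)]  |A|=83.0663
8. ⊥bis P8·P6 via (32.01,3.5): [(0, 0) (6.4479, 0) (10.1654, 10) (0, 10)]  |A|=83.0663
9. ⊥bis P8·P7 via (38.375,3.4): [(0, 0) (6.4479, 0) (10.1654, 10) (0, 10)]  |A|=83.0663
10. ⊥bis P8·P9 via (6.91,2.955): [(0, 0) (5.9844, 0) (9.1167, 10) (0, 10)]  |A|=75.5055
11. canonical 4-gon: [(0, 0) (5.9844, 0) (9.1167, 10) (0, 10)]
12. shoelace: 75.5055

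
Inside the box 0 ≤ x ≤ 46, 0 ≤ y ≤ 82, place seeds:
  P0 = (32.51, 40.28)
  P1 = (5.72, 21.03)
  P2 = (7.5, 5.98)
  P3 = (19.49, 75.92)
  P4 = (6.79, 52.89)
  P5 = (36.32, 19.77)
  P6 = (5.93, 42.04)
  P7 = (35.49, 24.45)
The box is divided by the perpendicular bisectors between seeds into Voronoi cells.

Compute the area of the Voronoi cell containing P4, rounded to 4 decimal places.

1. box [0,46]×[0,82]: [(0, 0) (46, 0) (46, 82) (0, 82)]
2. ⊥bis P4·P0 via (19.65,46.585): [(0, 6.5059) (37.0133, 82) (0, 82)]  |A|=1397.1423
3. ⊥bis P4·P1 via (6.255,36.96): [(0, 37.1701) (14.7905, 36.6733) (37.0133, 82) (0, 82)]  |A|=1170.3726
4. ⊥bis P4·P2 via (7.145,29.435): [(0, 37.1701) (14.7905, 36.6733) (37.0133, 82) (0, 82)]  |A|=1170.3726
5. ⊥bis P4·P3 via (13.14,64.405): [(0, 71.6511) (0, 37.1701) (14.7905, 36.6733) (25.1419, 57.7865)]  |A|=592.1673
6. ⊥bis P4·P5 via (21.555,36.33): [(0, 71.6511) (0, 37.1701) (14.7905, 36.6733) (25.1419, 57.7865)]  |A|=592.1673
7. ⊥bis P4·P6 via (6.36,47.465): [(0, 71.6511) (0, 47.9691) (19.5682, 46.4181) (25.1419, 57.7865)]  |A|=413.2571
8. ⊥bis P4·P7 via (21.14,38.67): [(0, 71.6511) (0, 47.9691) (19.5682, 46.4181) (25.1419, 57.7865)]  |A|=413.2571
9. canonical 4-gon: [(0, 71.6511) (0, 47.9691) (19.5682, 46.4181) (25.1419, 57.7865)]
10. shoelace: 413.2571

Area of P4's cell: 413.2571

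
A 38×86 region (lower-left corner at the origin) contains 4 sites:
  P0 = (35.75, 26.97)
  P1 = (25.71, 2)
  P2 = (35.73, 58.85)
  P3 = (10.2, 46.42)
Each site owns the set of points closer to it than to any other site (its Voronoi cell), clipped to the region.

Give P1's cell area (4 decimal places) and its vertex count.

Area of P1's cell: 676.9320 (5 vertices)

1. box [0,38]×[0,86]: [(0, 0) (38, 0) (38, 86) (0, 86)]
2. ⊥bis P1·P0 via (30.73,14.485): [(0, 26.841) (0, 0) (38, 0) (38, 11.5619)]  |A|=729.6543
3. ⊥bis P1·P2 via (30.72,30.425): [(0, 26.841) (0, 0) (38, 0) (38, 11.5619)]  |A|=729.6543
4. ⊥bis P1·P3 via (17.955,24.21): [(11.8473, 22.0774) (0, 17.9407) (0, 0) (38, 0) (38, 11.5619)]  |A|=676.932
5. canonical 5-gon: [(11.8473, 22.0774) (0, 17.9407) (0, 0) (38, 0) (38, 11.5619)]
6. shoelace: 676.932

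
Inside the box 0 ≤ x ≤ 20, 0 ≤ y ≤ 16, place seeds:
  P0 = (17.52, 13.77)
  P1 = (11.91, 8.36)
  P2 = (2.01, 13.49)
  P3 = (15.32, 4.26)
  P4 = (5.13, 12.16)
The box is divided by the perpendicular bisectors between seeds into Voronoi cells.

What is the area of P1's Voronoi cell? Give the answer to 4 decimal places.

Area of P1's cell: 81.2492

1. box [0,20]×[0,16]: [(0, 0) (20, 0) (20, 16) (0, 16)]
2. ⊥bis P1·P0 via (14.715,11.065): [(0, 0) (20, 0) (20, 5.5846) (9.9559, 16) (0, 16)]  |A|=267.6936
3. ⊥bis P1·P2 via (6.96,10.925): [(1.2989, 0) (20, 0) (20, 5.5846) (9.9559, 16) (9.5898, 16)]  |A|=180.5845
4. ⊥bis P1·P3 via (13.615,6.31): [(1.2989, 0) (6.0282, 0) (16.77, 8.934) (9.9559, 16) (9.5898, 16)]  |A|=109.1531
5. ⊥bis P1·P4 via (8.52,10.26): [(2.7696, 0) (6.0282, 0) (16.77, 8.934) (11.0824, 14.8319)]  |A|=81.2492
6. canonical 4-gon: [(2.7696, 0) (6.0282, 0) (16.77, 8.934) (11.0824, 14.8319)]
7. shoelace: 81.2492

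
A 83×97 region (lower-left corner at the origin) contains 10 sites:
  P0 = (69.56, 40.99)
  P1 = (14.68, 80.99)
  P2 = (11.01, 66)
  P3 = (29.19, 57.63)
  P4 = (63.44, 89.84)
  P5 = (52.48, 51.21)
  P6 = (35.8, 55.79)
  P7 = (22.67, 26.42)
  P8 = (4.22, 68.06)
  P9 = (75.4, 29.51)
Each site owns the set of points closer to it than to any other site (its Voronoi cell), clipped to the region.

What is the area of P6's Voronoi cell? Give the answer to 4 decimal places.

Area of P6's cell: 475.6957

1. box [0,83]×[0,97]: [(0, 0) (83, 0) (83, 97) (0, 97)]
2. ⊥bis P6·P0 via (52.68,48.39): [(0, 0) (31.4664, 0) (73.9901, 97) (0, 97)]  |A|=5114.6376
3. ⊥bis P6·P1 via (25.24,68.39): [(0, 47.2365) (0, 0) (31.4664, 0) (73.9901, 97) (59.3769, 97)]  |A|=3637.2349
4. ⊥bis P6·P2 via (23.405,60.895): [(27.1518, 69.9923) (0, 4.0674) (0, 0) (31.4664, 0) (73.9901, 97) (59.3769, 97)]  |A|=3051.1757
5. ⊥bis P6·P3 via (32.495,56.71): [(38.9432, 79.8746) (16.7089, 0) (31.4664, 0) (73.9901, 97) (59.3769, 97)]  |A|=2050.1572
6. ⊥bis P6·P4 via (49.62,72.815): [(39.9174, 80.6911) (38.9432, 79.8746) (16.7089, 0) (31.4664, 0) (59.7742, 64.5724)]  |A|=1494.4701
7. ⊥bis P6·P5 via (44.14,53.5): [(49.4757, 72.9321) (39.9174, 80.6911) (38.9432, 79.8746) (16.7089, 0) (29.45, 0)]  |A|=970.1169
8. ⊥bis P6·P7 via (29.235,41.105): [(39.4791, 36.5253) (49.4757, 72.9321) (39.9174, 80.6911) (38.9432, 79.8746) (28.2711, 41.5359)]  |A|=475.6957
9. ⊥bis P6·P8 via (20.01,61.925): [(39.4791, 36.5253) (49.4757, 72.9321) (39.9174, 80.6911) (38.9432, 79.8746) (28.2711, 41.5359)]  |A|=475.6957
10. ⊥bis P6·P9 via (55.6,42.65): [(39.4791, 36.5253) (49.4757, 72.9321) (39.9174, 80.6911) (38.9432, 79.8746) (28.2711, 41.5359)]  |A|=475.6957
11. canonical 5-gon: [(39.4791, 36.5253) (49.4757, 72.9321) (39.9174, 80.6911) (38.9432, 79.8746) (28.2711, 41.5359)]
12. shoelace: 475.6957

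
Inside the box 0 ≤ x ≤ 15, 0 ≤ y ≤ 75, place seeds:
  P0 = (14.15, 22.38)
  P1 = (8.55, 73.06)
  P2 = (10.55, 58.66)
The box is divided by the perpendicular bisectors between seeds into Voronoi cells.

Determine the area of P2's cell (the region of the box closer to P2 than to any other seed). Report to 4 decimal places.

Area of P2's cell: 383.0480

1. box [0,15]×[0,75]: [(0, 0) (15, 0) (15, 75) (0, 75)]
2. ⊥bis P2·P0 via (12.35,40.52): [(0, 39.2945) (15, 40.783) (15, 75) (0, 75)]  |A|=524.4189
3. ⊥bis P2·P1 via (9.55,65.86): [(0, 64.5336) (0, 39.2945) (15, 40.783) (15, 66.6169)]  |A|=383.048
4. canonical 4-gon: [(0, 64.5336) (0, 39.2945) (15, 40.783) (15, 66.6169)]
5. shoelace: 383.048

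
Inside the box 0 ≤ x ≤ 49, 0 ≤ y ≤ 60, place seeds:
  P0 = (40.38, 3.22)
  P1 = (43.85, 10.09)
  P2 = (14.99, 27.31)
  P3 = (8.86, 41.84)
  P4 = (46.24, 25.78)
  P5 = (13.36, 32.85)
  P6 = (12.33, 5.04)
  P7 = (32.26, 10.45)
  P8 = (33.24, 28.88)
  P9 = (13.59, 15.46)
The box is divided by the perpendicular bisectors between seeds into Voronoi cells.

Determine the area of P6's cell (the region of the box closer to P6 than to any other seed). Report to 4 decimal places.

1. box [0,49]×[0,60]: [(0, 0) (49, 0) (49, 60) (0, 60)]
2. ⊥bis P6·P0 via (26.355,4.13): [(0, 0) (26.087, 0) (29.9801, 60) (0, 60)]  |A|=1682.0132
3. ⊥bis P6·P1 via (28.09,7.565): [(0, 0) (26.087, 0) (27.0137, 14.2826) (19.6891, 60) (0, 60)]  |A|=1446.7743
4. ⊥bis P6·P2 via (13.66,16.175): [(0, 17.8066) (0, 0) (26.087, 0) (27.0137, 14.2826) (26.9652, 14.5858)]  |A|=430.8162
5. ⊥bis P6·P3 via (10.595,23.44): [(0, 17.8066) (0, 0) (26.087, 0) (27.0137, 14.2826) (26.9652, 14.5858)]  |A|=430.8162
6. ⊥bis P6·P4 via (29.285,15.41): [(0, 17.8066) (0, 0) (26.087, 0) (27.0137, 14.2826) (26.9652, 14.5858)]  |A|=430.8162
7. ⊥bis P6·P5 via (12.845,18.945): [(0, 17.8066) (0, 0) (26.087, 0) (27.0137, 14.2826) (26.9652, 14.5858)]  |A|=430.8162
8. ⊥bis P6·P7 via (22.295,7.745): [(20.2193, 15.3915) (0, 17.8066) (0, 0) (24.3974, 0)]  |A|=367.7754
9. ⊥bis P6·P8 via (22.785,16.96): [(20.2193, 15.3915) (0, 17.8066) (0, 0) (24.3974, 0)]  |A|=367.7754
10. ⊥bis P6·P9 via (12.96,10.25): [(21.9088, 9.1679) (0, 11.8171) (0, 0) (24.3974, 0)]  |A|=241.2858
11. canonical 4-gon: [(21.9088, 9.1679) (0, 11.8171) (0, 0) (24.3974, 0)]
12. shoelace: 241.2858

Area of P6's cell: 241.2858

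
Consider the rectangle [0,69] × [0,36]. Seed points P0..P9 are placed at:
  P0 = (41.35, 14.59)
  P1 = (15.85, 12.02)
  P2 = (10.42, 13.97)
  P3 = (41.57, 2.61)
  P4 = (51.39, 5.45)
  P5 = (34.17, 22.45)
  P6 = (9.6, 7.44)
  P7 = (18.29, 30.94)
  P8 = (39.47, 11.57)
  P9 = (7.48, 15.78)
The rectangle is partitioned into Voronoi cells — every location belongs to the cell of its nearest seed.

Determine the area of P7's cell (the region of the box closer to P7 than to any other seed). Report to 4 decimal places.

Area of P7's cell: 312.6750

1. box [0,69]×[0,36]: [(0, 0) (69, 0) (69, 36) (0, 36)]
2. ⊥bis P7·P0 via (29.82,22.765): [(0, 0) (13.6792, 0) (39.2039, 36) (0, 36)]  |A|=951.8947
3. ⊥bis P7·P1 via (17.07,21.48): [(0, 23.6814) (27.9171, 20.0811) (39.2039, 36) (0, 36)]  |A|=483.9904
4. ⊥bis P7·P2 via (14.355,22.455): [(0, 29.1123) (16.2214, 21.5894) (27.9171, 20.0811) (39.2039, 36) (0, 36)]  |A|=439.9424
5. ⊥bis P7·P3 via (29.93,16.775): [(0, 29.1123) (16.2214, 21.5894) (27.9171, 20.0811) (39.2039, 36) (0, 36)]  |A|=439.9424
6. ⊥bis P7·P4 via (34.84,18.195): [(0, 29.1123) (16.2214, 21.5894) (27.9171, 20.0811) (39.2039, 36) (0, 36)]  |A|=439.9424
7. ⊥bis P7·P5 via (26.23,26.695): [(0, 29.1123) (16.2214, 21.5894) (23.0309, 20.7113) (31.2048, 36) (0, 36)]  |A|=336.3468
8. ⊥bis P7·P6 via (13.945,19.19): [(0, 29.1123) (16.2214, 21.5894) (23.0309, 20.7113) (31.2048, 36) (0, 36)]  |A|=336.3468
9. ⊥bis P7·P8 via (28.88,21.255): [(0, 29.1123) (16.2214, 21.5894) (23.0309, 20.7113) (31.2048, 36) (0, 36)]  |A|=336.3468
10. ⊥bis P7·P9 via (12.885,23.36): [(0, 32.5478) (13.7806, 22.7214) (16.2214, 21.5894) (23.0309, 20.7113) (31.2048, 36) (0, 36)]  |A|=312.675
11. canonical 6-gon: [(0, 32.5478) (13.7806, 22.7214) (16.2214, 21.5894) (23.0309, 20.7113) (31.2048, 36) (0, 36)]
12. shoelace: 312.675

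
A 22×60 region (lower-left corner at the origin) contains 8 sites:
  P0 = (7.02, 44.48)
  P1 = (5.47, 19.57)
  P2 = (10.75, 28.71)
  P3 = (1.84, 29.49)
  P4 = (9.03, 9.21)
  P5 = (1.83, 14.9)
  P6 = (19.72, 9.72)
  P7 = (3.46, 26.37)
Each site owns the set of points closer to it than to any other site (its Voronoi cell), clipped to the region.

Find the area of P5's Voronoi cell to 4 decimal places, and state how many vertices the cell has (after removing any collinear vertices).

Area of P5's cell: 54.2566 (3 vertices)

1. box [0,22]×[0,60]: [(0, 0) (22, 0) (22, 60) (0, 60)]
2. ⊥bis P5·P0 via (4.425,29.69): [(0, 30.4664) (0, 0) (22, 0) (22, 26.6064)]  |A|=627.8002
3. ⊥bis P5·P1 via (3.65,17.235): [(0, 20.08) (0, 0) (22, 0) (22, 2.9322)]  |A|=253.134
4. ⊥bis P5·P2 via (6.29,21.805): [(0, 20.08) (0, 0) (22, 0) (22, 2.9322)]  |A|=253.134
5. ⊥bis P5·P3 via (1.835,22.195): [(0, 20.08) (0, 0) (22, 0) (22, 2.9322)]  |A|=253.134
6. ⊥bis P5·P4 via (5.43,12.055): [(7.2847, 14.4019) (0, 20.08) (0, 5.184)]  |A|=54.2566
7. ⊥bis P5·P6 via (10.775,12.31): [(7.2847, 14.4019) (0, 20.08) (0, 5.184)]  |A|=54.2566
8. ⊥bis P5·P7 via (2.645,20.635): [(7.2847, 14.4019) (0, 20.08) (0, 5.184)]  |A|=54.2566
9. canonical 3-gon: [(7.2847, 14.4019) (0, 20.08) (0, 5.184)]
10. shoelace: 54.2566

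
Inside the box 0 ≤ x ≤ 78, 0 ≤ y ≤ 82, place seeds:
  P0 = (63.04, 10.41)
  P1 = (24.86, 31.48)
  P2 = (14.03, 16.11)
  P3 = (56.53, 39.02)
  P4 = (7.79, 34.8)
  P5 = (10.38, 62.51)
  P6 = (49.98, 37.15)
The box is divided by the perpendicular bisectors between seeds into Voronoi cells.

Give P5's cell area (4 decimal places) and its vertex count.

1. box [0,78]×[0,82]: [(0, 0) (78, 0) (78, 82) (0, 82)]
2. ⊥bis P5·P0 via (36.71,36.46): [(0, 0) (0.6377, 0) (78, 78.1938) (78, 82) (0, 82)]  |A|=3371.3746
3. ⊥bis P5·P1 via (17.62,46.995): [(0, 38.7727) (72.4445, 72.5786) (78, 78.1938) (78, 82) (0, 82)]  |A|=1943.7973
4. ⊥bis P5·P2 via (12.205,39.31): [(0, 38.7727) (72.4445, 72.5786) (78, 78.1938) (78, 82) (0, 82)]  |A|=1943.7973
5. ⊥bis P5·P3 via (33.455,50.765): [(0, 38.7727) (35.8711, 55.5118) (49.3534, 82) (0, 82)]  |A|=1428.9463
6. ⊥bis P5·P4 via (9.085,48.655): [(0, 49.5042) (19.1594, 47.7134) (35.8711, 55.5118) (49.3534, 82) (0, 82)]  |A|=1326.1421
7. ⊥bis P5·P6 via (30.18,49.83): [(0, 49.5042) (19.1594, 47.7134) (32.9439, 54.1458) (43.8207, 71.1302) (49.3534, 82) (0, 82)]  |A|=1308.7124
8. canonical 6-gon: [(0, 49.5042) (19.1594, 47.7134) (32.9439, 54.1458) (43.8207, 71.1302) (49.3534, 82) (0, 82)]
9. shoelace: 1308.7124

Area of P5's cell: 1308.7124 (6 vertices)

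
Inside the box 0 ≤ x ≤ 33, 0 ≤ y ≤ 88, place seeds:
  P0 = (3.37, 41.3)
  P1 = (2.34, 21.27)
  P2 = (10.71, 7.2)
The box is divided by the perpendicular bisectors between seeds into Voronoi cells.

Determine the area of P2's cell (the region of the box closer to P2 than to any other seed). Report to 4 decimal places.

1. box [0,33]×[0,88]: [(0, 0) (33, 0) (33, 88) (0, 88)]
2. ⊥bis P2·P0 via (7.04,24.25): [(0, 22.7346) (0, 0) (33, 0) (33, 29.8379)]  |A|=867.4465
3. ⊥bis P2·P1 via (6.525,14.235): [(32.6137, 29.7547) (0, 10.3534) (0, 0) (33, 0) (33, 29.8379)]  |A|=665.5472
4. canonical 5-gon: [(32.6137, 29.7547) (0, 10.3534) (0, 0) (33, 0) (33, 29.8379)]
5. shoelace: 665.5472

Area of P2's cell: 665.5472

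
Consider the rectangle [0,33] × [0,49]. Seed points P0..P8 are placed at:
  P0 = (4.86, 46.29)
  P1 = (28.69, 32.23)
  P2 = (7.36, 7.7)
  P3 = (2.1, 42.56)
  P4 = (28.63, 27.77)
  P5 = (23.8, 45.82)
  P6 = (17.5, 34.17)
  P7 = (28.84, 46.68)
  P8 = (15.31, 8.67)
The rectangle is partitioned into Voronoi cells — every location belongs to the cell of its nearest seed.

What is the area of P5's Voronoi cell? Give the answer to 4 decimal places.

1. box [0,33]×[0,49]: [(0, 0) (33, 0) (33, 49) (0, 49)]
2. ⊥bis P5·P0 via (14.33,46.055): [(13.1871, 0) (33, 0) (33, 49) (14.4031, 49)]  |A|=941.0397
3. ⊥bis P5·P1 via (26.245,39.025): [(14.0466, 34.6357) (33, 41.4556) (33, 49) (14.4031, 49)]  |A|=205.0613
4. ⊥bis P5·P2 via (15.58,26.76): [(14.0466, 34.6357) (33, 41.4556) (33, 49) (14.4031, 49)]  |A|=205.0613
5. ⊥bis P5·P3 via (12.95,44.19): [(14.0946, 36.5707) (14.368, 34.7514) (33, 41.4556) (33, 49) (14.4031, 49)]  |A|=204.7532
6. ⊥bis P5·P4 via (26.215,36.795): [(14.0946, 36.5707) (14.368, 34.7514) (33, 41.4556) (33, 49) (14.4031, 49)]  |A|=204.7532
7. ⊥bis P5·P6 via (20.65,39.995): [(14.2653, 43.4477) (23.9625, 38.2037) (33, 41.4556) (33, 49) (14.4031, 49)]  |A|=161.7625
8. ⊥bis P5·P7 via (26.32,46.25): [(14.2653, 43.4477) (23.9625, 38.2037) (27.4772, 39.4684) (25.8508, 49) (14.4031, 49)]  |A|=106.8574
9. ⊥bis P5·P8 via (19.555,27.245): [(14.2653, 43.4477) (23.9625, 38.2037) (27.4772, 39.4684) (25.8508, 49) (14.4031, 49)]  |A|=106.8574
10. canonical 5-gon: [(14.2653, 43.4477) (23.9625, 38.2037) (27.4772, 39.4684) (25.8508, 49) (14.4031, 49)]
11. shoelace: 106.8574

Area of P5's cell: 106.8574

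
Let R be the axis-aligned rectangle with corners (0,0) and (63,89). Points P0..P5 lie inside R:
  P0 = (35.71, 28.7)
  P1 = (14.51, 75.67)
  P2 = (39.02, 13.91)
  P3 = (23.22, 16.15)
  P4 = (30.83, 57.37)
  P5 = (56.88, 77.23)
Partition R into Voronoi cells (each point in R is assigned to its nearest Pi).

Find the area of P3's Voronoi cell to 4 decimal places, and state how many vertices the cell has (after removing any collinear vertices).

Area of P3's cell: 1052.8797 (5 vertices)

1. box [0,63]×[0,89]: [(0, 0) (63, 0) (63, 89) (0, 89)]
2. ⊥bis P3·P0 via (29.465,22.425): [(0, 51.7491) (0, 0) (51.9977, 0)]  |A|=1345.4186
3. ⊥bis P3·P1 via (18.865,45.91): [(7.5334, 44.2518) (0, 43.1493) (0, 0) (51.9977, 0)]  |A|=1313.0258
4. ⊥bis P3·P2 via (31.12,15.03): [(31.8341, 20.0672) (7.5334, 44.2518) (0, 43.1493) (0, 0) (28.9892, 0)]  |A|=1082.1672
5. ⊥bis P3·P4 via (27.025,36.76): [(31.8341, 20.0672) (12.3363, 39.4718) (0, 41.7493) (0, 0) (28.9892, 0)]  |A|=1052.8797
6. ⊥bis P3·P5 via (40.05,46.69): [(31.8341, 20.0672) (12.3363, 39.4718) (0, 41.7493) (0, 0) (28.9892, 0)]  |A|=1052.8797
7. canonical 5-gon: [(31.8341, 20.0672) (12.3363, 39.4718) (0, 41.7493) (0, 0) (28.9892, 0)]
8. shoelace: 1052.8797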